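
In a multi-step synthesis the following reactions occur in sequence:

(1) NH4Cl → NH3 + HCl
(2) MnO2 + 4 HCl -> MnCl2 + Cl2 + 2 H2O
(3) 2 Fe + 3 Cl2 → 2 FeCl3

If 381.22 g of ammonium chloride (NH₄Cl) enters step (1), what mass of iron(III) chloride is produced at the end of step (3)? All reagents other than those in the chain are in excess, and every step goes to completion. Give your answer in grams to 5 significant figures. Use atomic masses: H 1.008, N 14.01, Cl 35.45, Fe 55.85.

M(NH4Cl) = 14.01 + 4(1.008) + 35.45 = 53.492 g/mol.
M(FeCl3) = 55.85 + 3(35.45) = 162.20 g/mol.
n(NH4Cl) = 381.22 / 53.492 = 7.12667 mol.
Reaction (1): NH4Cl→HCl ratio 1:1 ⇒ n(HCl) = 7.12667 mol.
Reaction (2): HCl→Cl2 ratio 4:1 ⇒ n(Cl2) = 1.78167 mol.
Reaction (3): Cl2→FeCl3 ratio 3:2 ⇒ n(FeCl3) = 1.18778 mol.
Mass of FeCl3 = 1.18778 × 162.20 = 192.658 g.

192.66 g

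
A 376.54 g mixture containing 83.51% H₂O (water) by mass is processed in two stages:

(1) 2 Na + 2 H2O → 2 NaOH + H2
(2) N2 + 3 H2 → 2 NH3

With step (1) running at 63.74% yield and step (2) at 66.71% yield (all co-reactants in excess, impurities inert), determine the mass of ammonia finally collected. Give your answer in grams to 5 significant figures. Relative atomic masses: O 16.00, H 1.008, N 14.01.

Pure H2O = 376.54 × 0.8351 = 314.449 g.
M(H2O) = 2(1.008) + 16.00 = 18.016 g/mol.
M(NH3) = 14.01 + 3(1.008) = 17.034 g/mol.
n(H2O) = 314.449 / 18.016 = 17.4538 mol.
Step 1 (H2O:H2 = 2:1): theoretical n(H2) = 8.72692 mol; at 63.74% yield, n(H2) = 5.56254 mol.
Step 2 (H2:NH3 = 3:2): theoretical n(NH3) = 3.70836 mol, so theoretical mass = 3.70836 × 17.034 = 63.1682 g.
At 66.71% yield, actual mass of NH3 = 63.1682 × 0.6671 = 42.1395 g.

42.140 g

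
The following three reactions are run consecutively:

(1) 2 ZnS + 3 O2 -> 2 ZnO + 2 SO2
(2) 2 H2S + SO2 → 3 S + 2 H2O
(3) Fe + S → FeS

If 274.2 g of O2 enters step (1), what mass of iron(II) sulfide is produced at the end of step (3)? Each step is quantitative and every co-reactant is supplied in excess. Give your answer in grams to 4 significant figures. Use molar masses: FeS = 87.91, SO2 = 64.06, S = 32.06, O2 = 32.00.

n(O2) = 274.2 / 32.00 = 8.5687 mol.
Reaction (1): O2→SO2 ratio 3:2 ⇒ n(SO2) = 5.7125 mol.
Reaction (2): SO2→S ratio 1:3 ⇒ n(S) = 17.137 mol.
Reaction (3): S→FeS ratio 1:1 ⇒ n(FeS) = 17.137 mol.
Mass of FeS = 17.137 × 87.91 = 1506.6 g.

1507 g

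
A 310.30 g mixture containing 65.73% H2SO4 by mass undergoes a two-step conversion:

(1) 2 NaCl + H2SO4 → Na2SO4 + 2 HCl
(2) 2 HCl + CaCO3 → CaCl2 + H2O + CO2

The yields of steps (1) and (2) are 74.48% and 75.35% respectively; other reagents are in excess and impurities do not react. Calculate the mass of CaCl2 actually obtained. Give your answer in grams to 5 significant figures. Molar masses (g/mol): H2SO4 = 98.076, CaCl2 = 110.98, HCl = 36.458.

Pure H2SO4 = 310.30 × 0.6573 = 203.960 g.
n(H2SO4) = 203.960 / 98.076 = 2.07961 mol.
Step 1 (H2SO4:HCl = 1:2): theoretical n(HCl) = 4.15923 mol; at 74.48% yield, n(HCl) = 3.09779 mol.
Step 2 (HCl:CaCl2 = 2:1): theoretical n(CaCl2) = 1.54890 mol, so theoretical mass = 1.54890 × 110.98 = 171.897 g.
At 75.35% yield, actual mass of CaCl2 = 171.897 × 0.7535 = 129.524 g.

129.52 g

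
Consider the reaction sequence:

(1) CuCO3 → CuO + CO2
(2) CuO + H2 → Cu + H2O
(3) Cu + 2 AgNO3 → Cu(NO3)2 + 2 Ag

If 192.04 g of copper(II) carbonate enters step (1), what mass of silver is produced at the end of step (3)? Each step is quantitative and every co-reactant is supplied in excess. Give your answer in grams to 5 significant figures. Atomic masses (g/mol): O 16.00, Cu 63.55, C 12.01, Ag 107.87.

335.31 g

M(CuCO3) = 63.55 + 12.01 + 3(16.00) = 123.56 g/mol.
M(Ag) = 107.87 g/mol.
n(CuCO3) = 192.04 / 123.56 = 1.55422 mol.
Reaction (1): CuCO3→CuO ratio 1:1 ⇒ n(CuO) = 1.55422 mol.
Reaction (2): CuO→Cu ratio 1:1 ⇒ n(Cu) = 1.55422 mol.
Reaction (3): Cu→Ag ratio 1:2 ⇒ n(Ag) = 3.10845 mol.
Mass of Ag = 3.10845 × 107.87 = 335.308 g.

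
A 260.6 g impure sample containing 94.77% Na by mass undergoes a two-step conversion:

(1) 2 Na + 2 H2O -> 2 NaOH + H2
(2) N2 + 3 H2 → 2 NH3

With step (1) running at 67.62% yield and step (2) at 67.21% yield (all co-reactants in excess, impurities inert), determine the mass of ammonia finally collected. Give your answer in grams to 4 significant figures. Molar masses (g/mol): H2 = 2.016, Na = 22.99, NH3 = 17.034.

Pure Na = 260.6 × 0.9477 = 246.97 g.
n(Na) = 246.97 / 22.99 = 10.743 mol.
Step 1 (Na:H2 = 2:1): theoretical n(H2) = 5.3713 mol; at 67.62% yield, n(H2) = 3.6320 mol.
Step 2 (H2:NH3 = 3:2): theoretical n(NH3) = 2.4214 mol, so theoretical mass = 2.4214 × 17.034 = 41.246 g.
At 67.21% yield, actual mass of NH3 = 41.246 × 0.6721 = 27.721 g.

27.72 g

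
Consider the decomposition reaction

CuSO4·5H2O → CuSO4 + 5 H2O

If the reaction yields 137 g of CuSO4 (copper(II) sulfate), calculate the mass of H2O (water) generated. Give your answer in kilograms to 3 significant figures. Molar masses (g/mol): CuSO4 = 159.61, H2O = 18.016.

0.0773 kg

n(CuSO4) = 137.0 g / 159.61 g/mol = 0.8583 mol.
From the equation the CuSO4:H2O mole ratio is 1:5, so n(H2O) = 0.8583 × 5/1 = 4.292 mol.
Mass of H2O = 4.292 mol × 18.016 g/mol = 77.32 g.
Converting to kg: 77.32 g = 0.0773 kg.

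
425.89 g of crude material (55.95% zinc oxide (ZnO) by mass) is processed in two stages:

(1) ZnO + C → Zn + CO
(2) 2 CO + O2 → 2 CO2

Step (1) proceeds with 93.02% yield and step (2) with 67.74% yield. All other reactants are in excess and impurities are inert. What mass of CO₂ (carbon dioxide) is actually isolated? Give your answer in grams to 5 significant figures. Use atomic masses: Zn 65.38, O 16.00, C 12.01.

81.199 g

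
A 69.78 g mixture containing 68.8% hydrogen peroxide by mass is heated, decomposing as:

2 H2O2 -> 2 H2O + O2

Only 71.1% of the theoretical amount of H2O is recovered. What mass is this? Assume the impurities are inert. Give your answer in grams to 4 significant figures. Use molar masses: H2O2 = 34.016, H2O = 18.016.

18.08 g

Pure H2O2 available = 69.78 g × 0.688 = 48.009 g.
n(H2O2) = 48.009 g / 34.016 g/mol = 1.4114 mol.
From the equation the H2O2:H2O mole ratio is 2:2, so n(H2O) = 1.4114 × 2/2 = 1.4114 mol.
Mass of H2O = 1.4114 mol × 18.016 g/mol = 25.427 g.
Actual mass collected = 25.427 g × 0.711 = 18.079 g.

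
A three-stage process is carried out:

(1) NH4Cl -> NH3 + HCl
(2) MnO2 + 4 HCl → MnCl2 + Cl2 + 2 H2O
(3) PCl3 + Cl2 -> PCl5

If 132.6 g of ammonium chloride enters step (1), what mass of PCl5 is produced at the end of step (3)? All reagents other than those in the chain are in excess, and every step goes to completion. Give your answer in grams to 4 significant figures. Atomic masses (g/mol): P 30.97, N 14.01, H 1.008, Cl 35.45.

129.0 g

M(NH4Cl) = 14.01 + 4(1.008) + 35.45 = 53.492 g/mol.
M(PCl5) = 30.97 + 5(35.45) = 208.22 g/mol.
n(NH4Cl) = 132.6 / 53.492 = 2.4789 mol.
Reaction (1): NH4Cl→HCl ratio 1:1 ⇒ n(HCl) = 2.4789 mol.
Reaction (2): HCl→Cl2 ratio 4:1 ⇒ n(Cl2) = 0.61972 mol.
Reaction (3): Cl2→PCl5 ratio 1:1 ⇒ n(PCl5) = 0.61972 mol.
Mass of PCl5 = 0.61972 × 208.22 = 129.04 g.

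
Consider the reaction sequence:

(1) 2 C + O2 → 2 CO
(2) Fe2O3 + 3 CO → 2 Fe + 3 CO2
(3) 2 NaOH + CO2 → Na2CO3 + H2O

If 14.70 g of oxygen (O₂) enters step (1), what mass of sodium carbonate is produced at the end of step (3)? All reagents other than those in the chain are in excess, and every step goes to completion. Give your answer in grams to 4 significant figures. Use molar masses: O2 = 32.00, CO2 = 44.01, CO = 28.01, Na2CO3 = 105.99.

97.38 g

n(O2) = 14.70 / 32.00 = 0.45937 mol.
Reaction (1): O2→CO ratio 1:2 ⇒ n(CO) = 0.91875 mol.
Reaction (2): CO→CO2 ratio 3:3 ⇒ n(CO2) = 0.91875 mol.
Reaction (3): CO2→Na2CO3 ratio 1:1 ⇒ n(Na2CO3) = 0.91875 mol.
Mass of Na2CO3 = 0.91875 × 105.99 = 97.378 g.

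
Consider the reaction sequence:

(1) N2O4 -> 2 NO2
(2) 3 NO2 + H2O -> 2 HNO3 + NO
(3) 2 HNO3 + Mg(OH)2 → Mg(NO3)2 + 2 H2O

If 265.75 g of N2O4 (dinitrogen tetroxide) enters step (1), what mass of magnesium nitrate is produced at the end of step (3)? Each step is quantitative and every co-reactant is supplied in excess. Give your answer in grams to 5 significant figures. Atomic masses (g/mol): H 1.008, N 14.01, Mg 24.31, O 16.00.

285.58 g

M(N2O4) = 2(14.01) + 4(16.00) = 92.02 g/mol.
M(Mg(NO3)2) = 24.31 + 2(14.01) + 6(16.00) = 148.33 g/mol.
n(N2O4) = 265.75 / 92.02 = 2.88796 mol.
Reaction (1): N2O4→NO2 ratio 1:2 ⇒ n(NO2) = 5.77592 mol.
Reaction (2): NO2→HNO3 ratio 3:2 ⇒ n(HNO3) = 3.85061 mol.
Reaction (3): HNO3→Mg(NO3)2 ratio 2:1 ⇒ n(Mg(NO3)2) = 1.92531 mol.
Mass of Mg(NO3)2 = 1.92531 × 148.33 = 285.581 g.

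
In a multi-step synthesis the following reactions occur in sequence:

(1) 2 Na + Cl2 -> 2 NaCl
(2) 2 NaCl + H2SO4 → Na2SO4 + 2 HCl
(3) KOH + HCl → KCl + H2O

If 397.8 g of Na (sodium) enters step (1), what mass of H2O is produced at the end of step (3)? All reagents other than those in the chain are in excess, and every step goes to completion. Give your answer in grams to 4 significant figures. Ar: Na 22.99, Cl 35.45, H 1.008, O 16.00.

311.7 g

M(Na) = 22.99 g/mol.
M(H2O) = 2(1.008) + 16.00 = 18.016 g/mol.
n(Na) = 397.8 / 22.99 = 17.303 mol.
Reaction (1): Na→NaCl ratio 2:2 ⇒ n(NaCl) = 17.303 mol.
Reaction (2): NaCl→HCl ratio 2:2 ⇒ n(HCl) = 17.303 mol.
Reaction (3): HCl→H2O ratio 1:1 ⇒ n(H2O) = 17.303 mol.
Mass of H2O = 17.303 × 18.016 = 311.73 g.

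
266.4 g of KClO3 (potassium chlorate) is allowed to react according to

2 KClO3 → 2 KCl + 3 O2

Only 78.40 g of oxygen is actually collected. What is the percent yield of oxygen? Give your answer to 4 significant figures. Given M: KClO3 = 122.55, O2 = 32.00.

n(KClO3) = 266.40 g / 122.55 g/mol = 2.1738 mol.
From the equation the KClO3:O2 mole ratio is 2:3, so n(O2) = 2.1738 × 3/2 = 3.2607 mol.
Mass of O2 = 3.2607 mol × 32.00 g/mol = 104.34 g.
This is the theoretical yield. Percent yield = 78.40 g / 104.34 g × 100% = 75.137%.

75.14 %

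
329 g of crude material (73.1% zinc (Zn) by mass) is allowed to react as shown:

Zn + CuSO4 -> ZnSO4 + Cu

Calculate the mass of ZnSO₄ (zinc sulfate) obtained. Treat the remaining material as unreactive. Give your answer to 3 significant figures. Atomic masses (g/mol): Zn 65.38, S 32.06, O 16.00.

594 g

Mass of pure Zn = 329 g × 0.731 = 240.5 g.
M(Zn) = 65.38 g/mol.
M(ZnSO4) = 65.38 + 32.06 + 4(16.00) = 161.44 g/mol.
n(Zn) = 240.5 g / 65.38 g/mol = 3.678 mol.
From the equation the Zn:ZnSO4 mole ratio is 1:1, so n(ZnSO4) = 3.678 × 1/1 = 3.678 mol.
Mass of ZnSO4 = 3.678 mol × 161.44 g/mol = 593.9 g.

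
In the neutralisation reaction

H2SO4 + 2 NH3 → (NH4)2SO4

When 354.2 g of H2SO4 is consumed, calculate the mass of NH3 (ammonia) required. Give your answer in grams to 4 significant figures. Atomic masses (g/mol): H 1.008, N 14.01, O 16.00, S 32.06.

123.0 g

M(H2SO4) = 2(1.008) + 32.06 + 4(16.00) = 98.076 g/mol.
M(NH3) = 14.01 + 3(1.008) = 17.034 g/mol.
n(H2SO4) = 354.20 g / 98.076 g/mol = 3.6115 mol.
From the equation the H2SO4:NH3 mole ratio is 1:2, so n(NH3) = 3.6115 × 2/1 = 7.2230 mol.
Mass of NH3 = 7.2230 mol × 17.034 g/mol = 123.04 g.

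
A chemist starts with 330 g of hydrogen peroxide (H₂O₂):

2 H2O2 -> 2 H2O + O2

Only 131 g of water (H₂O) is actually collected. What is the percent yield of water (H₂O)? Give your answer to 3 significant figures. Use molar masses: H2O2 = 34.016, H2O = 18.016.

75.0 %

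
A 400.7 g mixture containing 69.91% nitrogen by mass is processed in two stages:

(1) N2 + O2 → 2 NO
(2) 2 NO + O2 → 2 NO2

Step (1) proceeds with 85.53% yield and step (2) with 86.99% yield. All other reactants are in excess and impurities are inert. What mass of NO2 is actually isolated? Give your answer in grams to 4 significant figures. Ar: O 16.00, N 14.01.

Pure N2 = 400.7 × 0.6991 = 280.13 g.
M(N2) = 2(14.01) = 28.02 g/mol.
M(NO2) = 14.01 + 2(16.00) = 46.01 g/mol.
n(N2) = 280.13 / 28.02 = 9.9975 mol.
Step 1 (N2:NO = 1:2): theoretical n(NO) = 19.995 mol; at 85.53% yield, n(NO) = 17.102 mol.
Step 2 (NO:NO2 = 2:2): theoretical n(NO2) = 17.102 mol, so theoretical mass = 17.102 × 46.01 = 786.85 g.
At 86.99% yield, actual mass of NO2 = 786.85 × 0.8699 = 684.48 g.

684.5 g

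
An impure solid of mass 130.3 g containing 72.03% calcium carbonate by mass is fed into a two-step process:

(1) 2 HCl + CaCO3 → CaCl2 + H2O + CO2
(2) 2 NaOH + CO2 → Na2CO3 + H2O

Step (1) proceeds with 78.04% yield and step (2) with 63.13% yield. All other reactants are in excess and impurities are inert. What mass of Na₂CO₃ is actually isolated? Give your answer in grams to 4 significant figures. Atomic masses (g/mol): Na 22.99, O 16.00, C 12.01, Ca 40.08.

48.96 g

Pure CaCO3 = 130.3 × 0.7203 = 93.855 g.
M(CaCO3) = 40.08 + 12.01 + 3(16.00) = 100.09 g/mol.
M(Na2CO3) = 2(22.99) + 12.01 + 3(16.00) = 105.99 g/mol.
n(CaCO3) = 93.855 / 100.09 = 0.93771 mol.
Step 1 (CaCO3:CO2 = 1:1): theoretical n(CO2) = 0.93771 mol; at 78.04% yield, n(CO2) = 0.73179 mol.
Step 2 (CO2:Na2CO3 = 1:1): theoretical n(Na2CO3) = 0.73179 mol, so theoretical mass = 0.73179 × 105.99 = 77.562 g.
At 63.13% yield, actual mass of Na2CO3 = 77.562 × 0.6313 = 48.965 g.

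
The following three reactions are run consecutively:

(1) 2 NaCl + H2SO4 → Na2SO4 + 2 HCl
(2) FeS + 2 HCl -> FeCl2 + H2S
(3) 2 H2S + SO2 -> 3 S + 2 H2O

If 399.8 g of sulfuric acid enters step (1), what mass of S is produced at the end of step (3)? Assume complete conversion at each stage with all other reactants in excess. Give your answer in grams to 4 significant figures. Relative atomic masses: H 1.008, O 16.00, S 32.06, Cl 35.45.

M(H2SO4) = 2(1.008) + 32.06 + 4(16.00) = 98.076 g/mol.
M(S) = 32.06 g/mol.
n(H2SO4) = 399.8 / 98.076 = 4.0764 mol.
Reaction (1): H2SO4→HCl ratio 1:2 ⇒ n(HCl) = 8.1529 mol.
Reaction (2): HCl→H2S ratio 2:1 ⇒ n(H2S) = 4.0764 mol.
Reaction (3): H2S→S ratio 2:3 ⇒ n(S) = 6.1146 mol.
Mass of S = 6.1146 × 32.06 = 196.04 g.

196.0 g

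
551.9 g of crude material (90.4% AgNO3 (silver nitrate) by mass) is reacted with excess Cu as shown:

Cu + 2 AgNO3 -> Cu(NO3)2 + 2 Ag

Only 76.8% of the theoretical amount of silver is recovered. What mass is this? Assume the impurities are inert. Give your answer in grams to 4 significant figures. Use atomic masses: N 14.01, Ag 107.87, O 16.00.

Pure AgNO3 available = 551.9 g × 0.904 = 498.92 g.
M(AgNO3) = 107.87 + 14.01 + 3(16.00) = 169.88 g/mol.
M(Ag) = 107.87 g/mol.
n(AgNO3) = 498.92 g / 169.88 g/mol = 2.9369 mol.
From the equation the AgNO3:Ag mole ratio is 2:2, so n(Ag) = 2.9369 × 2/2 = 2.9369 mol.
Mass of Ag = 2.9369 mol × 107.87 g/mol = 316.80 g.
Actual mass collected = 316.80 g × 0.768 = 243.30 g.

243.3 g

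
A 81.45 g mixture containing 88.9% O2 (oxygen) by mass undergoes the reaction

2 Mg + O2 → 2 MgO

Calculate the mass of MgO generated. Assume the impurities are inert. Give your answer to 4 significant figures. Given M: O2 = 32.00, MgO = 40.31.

Mass of pure O2 = 81.45 g × 0.889 = 72.409 g.
n(O2) = 72.409 g / 32.00 g/mol = 2.2628 mol.
From the equation the O2:MgO mole ratio is 1:2, so n(MgO) = 2.2628 × 2/1 = 4.5256 mol.
Mass of MgO = 4.5256 mol × 40.31 g/mol = 182.43 g.

182.4 g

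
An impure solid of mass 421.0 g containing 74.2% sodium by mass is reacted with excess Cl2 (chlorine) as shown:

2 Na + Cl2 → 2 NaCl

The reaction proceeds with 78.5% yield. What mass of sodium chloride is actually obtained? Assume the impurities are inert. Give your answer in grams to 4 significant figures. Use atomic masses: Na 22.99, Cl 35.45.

623.3 g

Pure Na available = 421.0 g × 0.742 = 312.38 g.
M(Na) = 22.99 g/mol.
M(NaCl) = 22.99 + 35.45 = 58.44 g/mol.
n(Na) = 312.38 g / 22.99 g/mol = 13.588 mol.
From the equation the Na:NaCl mole ratio is 2:2, so n(NaCl) = 13.588 × 2/2 = 13.588 mol.
Mass of NaCl = 13.588 mol × 58.44 g/mol = 794.07 g.
Actual mass collected = 794.07 g × 0.785 = 623.34 g.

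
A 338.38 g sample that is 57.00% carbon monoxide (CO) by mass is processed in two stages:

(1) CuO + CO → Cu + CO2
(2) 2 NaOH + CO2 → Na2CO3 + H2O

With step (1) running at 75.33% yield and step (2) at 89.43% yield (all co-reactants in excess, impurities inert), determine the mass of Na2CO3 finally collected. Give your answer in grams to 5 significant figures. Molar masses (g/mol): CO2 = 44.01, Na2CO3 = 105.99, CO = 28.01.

491.68 g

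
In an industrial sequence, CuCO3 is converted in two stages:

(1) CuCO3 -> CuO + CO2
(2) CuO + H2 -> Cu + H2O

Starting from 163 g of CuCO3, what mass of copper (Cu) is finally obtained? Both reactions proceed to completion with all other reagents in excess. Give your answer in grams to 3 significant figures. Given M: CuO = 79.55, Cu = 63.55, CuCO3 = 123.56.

83.8 g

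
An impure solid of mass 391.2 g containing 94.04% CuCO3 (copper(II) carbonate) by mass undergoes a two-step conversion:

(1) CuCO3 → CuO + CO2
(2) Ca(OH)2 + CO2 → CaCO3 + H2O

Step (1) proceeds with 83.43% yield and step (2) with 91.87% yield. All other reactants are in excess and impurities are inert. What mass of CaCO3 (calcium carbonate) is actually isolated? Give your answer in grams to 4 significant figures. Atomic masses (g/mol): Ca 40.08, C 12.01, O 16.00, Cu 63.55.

228.4 g

Pure CuCO3 = 391.2 × 0.9404 = 367.88 g.
M(CuCO3) = 63.55 + 12.01 + 3(16.00) = 123.56 g/mol.
M(CaCO3) = 40.08 + 12.01 + 3(16.00) = 100.09 g/mol.
n(CuCO3) = 367.88 / 123.56 = 2.9774 mol.
Step 1 (CuCO3:CO2 = 1:1): theoretical n(CO2) = 2.9774 mol; at 83.43% yield, n(CO2) = 2.4840 mol.
Step 2 (CO2:CaCO3 = 1:1): theoretical n(CaCO3) = 2.4840 mol, so theoretical mass = 2.4840 × 100.09 = 248.63 g.
At 91.87% yield, actual mass of CaCO3 = 248.63 × 0.9187 = 228.41 g.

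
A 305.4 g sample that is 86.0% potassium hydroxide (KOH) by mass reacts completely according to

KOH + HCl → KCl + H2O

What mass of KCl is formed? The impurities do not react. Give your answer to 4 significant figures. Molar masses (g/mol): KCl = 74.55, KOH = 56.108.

349.0 g

Mass of pure KOH = 305.4 g × 0.860 = 262.64 g.
n(KOH) = 262.64 g / 56.108 g/mol = 4.6810 mol.
From the equation the KOH:KCl mole ratio is 1:1, so n(KCl) = 4.6810 × 1/1 = 4.6810 mol.
Mass of KCl = 4.6810 mol × 74.55 g/mol = 348.97 g.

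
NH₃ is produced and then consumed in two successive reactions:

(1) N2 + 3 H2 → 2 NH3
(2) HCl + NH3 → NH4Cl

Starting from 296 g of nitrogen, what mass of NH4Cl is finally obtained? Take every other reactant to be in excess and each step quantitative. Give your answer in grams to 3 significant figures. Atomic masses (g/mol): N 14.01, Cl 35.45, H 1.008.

M(N2) = 2(14.01) = 28.02 g/mol.
M(NH4Cl) = 14.01 + 4(1.008) + 35.45 = 53.492 g/mol.
n(N2) = 296.0 / 28.02 = 10.56 mol.
Step 1 gives a 1:2 ratio of N2 to NH3, so n(NH3) = 21.13 mol.
In step 2 the NH3:NH4Cl ratio is 1:1, so n(NH4Cl) = 21.13 mol.
Mass of NH4Cl = 21.13 × 53.492 = 1130 g.

1130 g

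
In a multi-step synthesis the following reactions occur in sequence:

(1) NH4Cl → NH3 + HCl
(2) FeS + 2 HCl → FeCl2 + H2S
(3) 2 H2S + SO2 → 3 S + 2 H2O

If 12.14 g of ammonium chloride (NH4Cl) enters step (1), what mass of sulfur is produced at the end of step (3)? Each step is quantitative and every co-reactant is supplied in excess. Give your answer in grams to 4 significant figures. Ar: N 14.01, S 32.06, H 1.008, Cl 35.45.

5.457 g

M(NH4Cl) = 14.01 + 4(1.008) + 35.45 = 53.492 g/mol.
M(S) = 32.06 g/mol.
n(NH4Cl) = 12.14 / 53.492 = 0.22695 mol.
Reaction (1): NH4Cl→HCl ratio 1:1 ⇒ n(HCl) = 0.22695 mol.
Reaction (2): HCl→H2S ratio 2:1 ⇒ n(H2S) = 0.11347 mol.
Reaction (3): H2S→S ratio 2:3 ⇒ n(S) = 0.17021 mol.
Mass of S = 0.17021 × 32.06 = 5.4570 g.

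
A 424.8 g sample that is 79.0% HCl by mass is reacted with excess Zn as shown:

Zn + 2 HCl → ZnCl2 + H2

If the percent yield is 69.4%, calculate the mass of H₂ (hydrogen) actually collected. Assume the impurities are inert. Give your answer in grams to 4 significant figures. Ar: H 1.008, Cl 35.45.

6.439 g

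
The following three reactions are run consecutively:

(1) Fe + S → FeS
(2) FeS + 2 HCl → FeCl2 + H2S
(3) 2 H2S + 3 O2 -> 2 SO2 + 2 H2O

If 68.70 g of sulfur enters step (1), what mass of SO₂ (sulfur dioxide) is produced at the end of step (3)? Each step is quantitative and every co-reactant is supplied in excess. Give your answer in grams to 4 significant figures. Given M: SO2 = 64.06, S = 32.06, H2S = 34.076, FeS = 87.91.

n(S) = 68.70 / 32.06 = 2.1429 mol.
Reaction (1): S→FeS ratio 1:1 ⇒ n(FeS) = 2.1429 mol.
Reaction (2): FeS→H2S ratio 1:1 ⇒ n(H2S) = 2.1429 mol.
Reaction (3): H2S→SO2 ratio 2:2 ⇒ n(SO2) = 2.1429 mol.
Mass of SO2 = 2.1429 × 64.06 = 137.27 g.

137.3 g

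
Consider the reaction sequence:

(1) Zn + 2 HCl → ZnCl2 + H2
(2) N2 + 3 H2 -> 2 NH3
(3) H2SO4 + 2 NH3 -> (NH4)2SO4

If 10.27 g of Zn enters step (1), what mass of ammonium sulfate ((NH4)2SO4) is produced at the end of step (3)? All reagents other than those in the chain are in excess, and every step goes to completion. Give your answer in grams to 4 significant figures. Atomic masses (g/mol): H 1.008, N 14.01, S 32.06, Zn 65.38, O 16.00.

6.919 g

M(Zn) = 65.38 g/mol.
M((NH4)2SO4) = 2(14.01) + 8(1.008) + 32.06 + 4(16.00) = 132.144 g/mol.
n(Zn) = 10.27 / 65.38 = 0.15708 mol.
Reaction (1): Zn→H2 ratio 1:1 ⇒ n(H2) = 0.15708 mol.
Reaction (2): H2→NH3 ratio 3:2 ⇒ n(NH3) = 0.10472 mol.
Reaction (3): NH3→(NH4)2SO4 ratio 2:1 ⇒ n((NH4)2SO4) = 0.052361 mol.
Mass of (NH4)2SO4 = 0.052361 × 132.144 = 6.9191 g.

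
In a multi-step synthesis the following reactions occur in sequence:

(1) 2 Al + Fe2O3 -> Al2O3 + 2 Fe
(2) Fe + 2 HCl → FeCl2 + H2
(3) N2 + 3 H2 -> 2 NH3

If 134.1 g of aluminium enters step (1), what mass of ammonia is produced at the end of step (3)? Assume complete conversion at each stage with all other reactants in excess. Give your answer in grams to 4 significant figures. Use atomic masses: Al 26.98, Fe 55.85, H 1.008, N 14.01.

56.44 g

M(Al) = 26.98 g/mol.
M(NH3) = 14.01 + 3(1.008) = 17.034 g/mol.
n(Al) = 134.1 / 26.98 = 4.9703 mol.
Reaction (1): Al→Fe ratio 2:2 ⇒ n(Fe) = 4.9703 mol.
Reaction (2): Fe→H2 ratio 1:1 ⇒ n(H2) = 4.9703 mol.
Reaction (3): H2→NH3 ratio 3:2 ⇒ n(NH3) = 3.3136 mol.
Mass of NH3 = 3.3136 × 17.034 = 56.443 g.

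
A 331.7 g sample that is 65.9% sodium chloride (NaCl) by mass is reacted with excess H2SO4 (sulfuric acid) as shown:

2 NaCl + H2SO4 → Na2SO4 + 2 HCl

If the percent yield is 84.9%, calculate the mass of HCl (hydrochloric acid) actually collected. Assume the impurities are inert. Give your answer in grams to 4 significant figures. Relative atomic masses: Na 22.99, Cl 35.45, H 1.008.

Pure NaCl available = 331.7 g × 0.659 = 218.59 g.
M(NaCl) = 22.99 + 35.45 = 58.44 g/mol.
M(HCl) = 1.008 + 35.45 = 36.458 g/mol.
n(NaCl) = 218.59 g / 58.44 g/mol = 3.7404 mol.
From the equation the NaCl:HCl mole ratio is 2:2, so n(HCl) = 3.7404 × 2/2 = 3.7404 mol.
Mass of HCl = 3.7404 mol × 36.458 g/mol = 136.37 g.
Actual mass collected = 136.37 g × 0.849 = 115.78 g.

115.8 g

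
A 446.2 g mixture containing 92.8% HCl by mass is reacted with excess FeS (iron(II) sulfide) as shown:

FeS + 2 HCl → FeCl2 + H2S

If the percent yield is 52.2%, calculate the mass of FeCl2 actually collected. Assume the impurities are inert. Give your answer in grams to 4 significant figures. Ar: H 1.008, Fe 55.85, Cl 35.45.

375.7 g

Pure HCl available = 446.2 g × 0.928 = 414.07 g.
M(HCl) = 1.008 + 35.45 = 36.458 g/mol.
M(FeCl2) = 55.85 + 2(35.45) = 126.75 g/mol.
n(HCl) = 414.07 g / 36.458 g/mol = 11.358 mol.
From the equation the HCl:FeCl2 mole ratio is 2:1, so n(FeCl2) = 11.358 × 1/2 = 5.6788 mol.
Mass of FeCl2 = 5.6788 mol × 126.75 g/mol = 719.78 g.
Actual mass collected = 719.78 g × 0.522 = 375.73 g.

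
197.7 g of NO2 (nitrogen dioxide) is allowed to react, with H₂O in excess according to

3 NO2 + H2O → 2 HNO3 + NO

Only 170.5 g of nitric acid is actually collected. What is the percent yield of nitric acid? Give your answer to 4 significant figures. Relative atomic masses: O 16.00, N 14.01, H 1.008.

94.45 %

M(NO2) = 14.01 + 2(16.00) = 46.01 g/mol.
M(HNO3) = 1.008 + 14.01 + 3(16.00) = 63.018 g/mol.
n(NO2) = 197.70 g / 46.01 g/mol = 4.2969 mol.
From the equation the NO2:HNO3 mole ratio is 3:2, so n(HNO3) = 4.2969 × 2/3 = 2.8646 mol.
Mass of HNO3 = 2.8646 mol × 63.018 g/mol = 180.52 g.
This is the theoretical yield. Percent yield = 170.5 g / 180.52 g × 100% = 94.449%.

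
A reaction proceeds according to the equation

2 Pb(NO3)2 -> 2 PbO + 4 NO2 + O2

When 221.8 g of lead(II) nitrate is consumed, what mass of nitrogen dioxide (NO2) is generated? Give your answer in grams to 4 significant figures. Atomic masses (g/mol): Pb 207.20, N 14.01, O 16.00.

61.62 g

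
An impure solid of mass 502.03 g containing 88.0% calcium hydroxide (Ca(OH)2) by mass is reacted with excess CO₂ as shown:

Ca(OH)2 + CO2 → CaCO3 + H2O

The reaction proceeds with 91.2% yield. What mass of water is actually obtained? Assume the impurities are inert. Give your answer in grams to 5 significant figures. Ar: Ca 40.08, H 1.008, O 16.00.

Pure Ca(OH)2 available = 502.03 g × 0.880 = 441.786 g.
M(Ca(OH)2) = 40.08 + 2(16.00) + 2(1.008) = 74.096 g/mol.
M(H2O) = 2(1.008) + 16.00 = 18.016 g/mol.
n(Ca(OH)2) = 441.786 g / 74.096 g/mol = 5.96235 mol.
From the equation the Ca(OH)2:H2O mole ratio is 1:1, so n(H2O) = 5.96235 × 1/1 = 5.96235 mol.
Mass of H2O = 5.96235 mol × 18.016 g/mol = 107.418 g.
Actual mass collected = 107.418 g × 0.912 = 97.9650 g.

97.965 g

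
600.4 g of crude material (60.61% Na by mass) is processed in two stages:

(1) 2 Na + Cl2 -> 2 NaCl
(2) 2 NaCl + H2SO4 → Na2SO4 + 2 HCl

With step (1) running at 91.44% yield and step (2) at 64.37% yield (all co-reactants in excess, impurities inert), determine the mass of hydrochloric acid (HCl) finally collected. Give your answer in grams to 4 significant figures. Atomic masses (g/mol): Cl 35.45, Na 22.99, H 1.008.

339.7 g

Pure Na = 600.4 × 0.6061 = 363.90 g.
M(Na) = 22.99 g/mol.
M(HCl) = 1.008 + 35.45 = 36.458 g/mol.
n(Na) = 363.90 / 22.99 = 15.829 mol.
Step 1 (Na:NaCl = 2:2): theoretical n(NaCl) = 15.829 mol; at 91.44% yield, n(NaCl) = 14.474 mol.
Step 2 (NaCl:HCl = 2:2): theoretical n(HCl) = 14.474 mol, so theoretical mass = 14.474 × 36.458 = 527.69 g.
At 64.37% yield, actual mass of HCl = 527.69 × 0.6437 = 339.67 g.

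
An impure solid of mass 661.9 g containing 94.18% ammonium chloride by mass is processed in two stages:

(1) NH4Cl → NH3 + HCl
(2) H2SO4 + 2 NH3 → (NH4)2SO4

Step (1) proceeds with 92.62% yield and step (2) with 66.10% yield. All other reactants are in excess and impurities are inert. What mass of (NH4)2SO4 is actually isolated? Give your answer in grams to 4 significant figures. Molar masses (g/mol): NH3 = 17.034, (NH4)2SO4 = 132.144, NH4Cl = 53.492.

471.4 g

Pure NH4Cl = 661.9 × 0.9418 = 623.38 g.
n(NH4Cl) = 623.38 / 53.492 = 11.654 mol.
Step 1 (NH4Cl:NH3 = 1:1): theoretical n(NH3) = 11.654 mol; at 92.62% yield, n(NH3) = 10.794 mol.
Step 2 (NH3:(NH4)2SO4 = 2:1): theoretical n((NH4)2SO4) = 5.3968 mol, so theoretical mass = 5.3968 × 132.144 = 713.16 g.
At 66.10% yield, actual mass of (NH4)2SO4 = 713.16 × 0.6610 = 471.40 g.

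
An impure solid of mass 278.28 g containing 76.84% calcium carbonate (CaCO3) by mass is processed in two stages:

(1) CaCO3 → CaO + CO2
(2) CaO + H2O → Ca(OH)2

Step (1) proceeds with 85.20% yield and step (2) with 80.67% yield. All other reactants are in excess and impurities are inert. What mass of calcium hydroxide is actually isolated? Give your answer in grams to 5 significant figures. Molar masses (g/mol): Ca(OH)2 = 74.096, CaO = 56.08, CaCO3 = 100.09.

Pure CaCO3 = 278.28 × 0.7684 = 213.830 g.
n(CaCO3) = 213.830 / 100.09 = 2.13638 mol.
Step 1 (CaCO3:CaO = 1:1): theoretical n(CaO) = 2.13638 mol; at 85.20% yield, n(CaO) = 1.82020 mol.
Step 2 (CaO:Ca(OH)2 = 1:1): theoretical n(Ca(OH)2) = 1.82020 mol, so theoretical mass = 1.82020 × 74.096 = 134.869 g.
At 80.67% yield, actual mass of Ca(OH)2 = 134.869 × 0.8067 = 108.799 g.

108.80 g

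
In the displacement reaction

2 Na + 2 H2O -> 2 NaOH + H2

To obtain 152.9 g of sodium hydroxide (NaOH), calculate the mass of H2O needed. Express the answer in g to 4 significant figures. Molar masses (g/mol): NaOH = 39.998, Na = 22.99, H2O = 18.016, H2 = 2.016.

68.87 g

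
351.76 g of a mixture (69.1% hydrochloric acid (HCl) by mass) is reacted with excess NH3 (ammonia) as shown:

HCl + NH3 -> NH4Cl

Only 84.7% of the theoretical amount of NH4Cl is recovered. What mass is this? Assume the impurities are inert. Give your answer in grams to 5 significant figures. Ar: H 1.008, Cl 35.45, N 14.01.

302.07 g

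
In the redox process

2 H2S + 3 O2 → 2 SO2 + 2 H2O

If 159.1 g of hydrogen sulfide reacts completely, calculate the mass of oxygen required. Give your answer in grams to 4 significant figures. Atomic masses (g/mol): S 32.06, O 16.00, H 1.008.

224.1 g

M(H2S) = 2(1.008) + 32.06 = 34.076 g/mol.
M(O2) = 2(16.00) = 32.00 g/mol.
n(H2S) = 159.10 g / 34.076 g/mol = 4.6690 mol.
From the equation the H2S:O2 mole ratio is 2:3, so n(O2) = 4.6690 × 3/2 = 7.0035 mol.
Mass of O2 = 7.0035 mol × 32.00 g/mol = 224.11 g.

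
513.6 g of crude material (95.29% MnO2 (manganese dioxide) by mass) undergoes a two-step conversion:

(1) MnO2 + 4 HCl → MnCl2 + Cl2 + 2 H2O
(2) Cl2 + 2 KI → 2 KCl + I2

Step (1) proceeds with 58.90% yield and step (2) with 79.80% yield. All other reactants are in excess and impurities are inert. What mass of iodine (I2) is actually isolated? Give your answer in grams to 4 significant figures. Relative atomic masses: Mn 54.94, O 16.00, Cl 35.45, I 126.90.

671.5 g

Pure MnO2 = 513.6 × 0.9529 = 489.41 g.
M(MnO2) = 54.94 + 2(16.00) = 86.94 g/mol.
M(I2) = 2(126.90) = 253.80 g/mol.
n(MnO2) = 489.41 / 86.94 = 5.6293 mol.
Step 1 (MnO2:Cl2 = 1:1): theoretical n(Cl2) = 5.6293 mol; at 58.90% yield, n(Cl2) = 3.3156 mol.
Step 2 (Cl2:I2 = 1:1): theoretical n(I2) = 3.3156 mol, so theoretical mass = 3.3156 × 253.80 = 841.51 g.
At 79.80% yield, actual mass of I2 = 841.51 × 0.7980 = 671.53 g.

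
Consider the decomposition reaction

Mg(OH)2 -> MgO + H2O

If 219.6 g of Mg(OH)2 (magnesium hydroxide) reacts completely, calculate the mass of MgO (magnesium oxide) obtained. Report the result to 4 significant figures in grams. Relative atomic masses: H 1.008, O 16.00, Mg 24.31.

M(Mg(OH)2) = 24.31 + 2(16.00) + 2(1.008) = 58.326 g/mol.
M(MgO) = 24.31 + 16.00 = 40.31 g/mol.
n(Mg(OH)2) = 219.60 g / 58.326 g/mol = 3.7650 mol.
From the equation the Mg(OH)2:MgO mole ratio is 1:1, so n(MgO) = 3.7650 × 1/1 = 3.7650 mol.
Mass of MgO = 3.7650 mol × 40.31 g/mol = 151.77 g.

151.8 g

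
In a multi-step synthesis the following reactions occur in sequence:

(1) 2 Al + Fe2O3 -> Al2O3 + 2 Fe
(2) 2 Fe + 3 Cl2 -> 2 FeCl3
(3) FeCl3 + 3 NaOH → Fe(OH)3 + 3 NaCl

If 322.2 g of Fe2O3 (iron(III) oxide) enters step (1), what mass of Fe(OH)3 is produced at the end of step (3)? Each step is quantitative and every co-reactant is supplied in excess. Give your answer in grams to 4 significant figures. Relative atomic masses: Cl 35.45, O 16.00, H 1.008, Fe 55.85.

431.2 g

M(Fe2O3) = 2(55.85) + 3(16.00) = 159.70 g/mol.
M(Fe(OH)3) = 55.85 + 3(16.00) + 3(1.008) = 106.874 g/mol.
n(Fe2O3) = 322.2 / 159.70 = 2.0175 mol.
Reaction (1): Fe2O3→Fe ratio 1:2 ⇒ n(Fe) = 4.0351 mol.
Reaction (2): Fe→FeCl3 ratio 2:2 ⇒ n(FeCl3) = 4.0351 mol.
Reaction (3): FeCl3→Fe(OH)3 ratio 1:1 ⇒ n(Fe(OH)3) = 4.0351 mol.
Mass of Fe(OH)3 = 4.0351 × 106.874 = 431.24 g.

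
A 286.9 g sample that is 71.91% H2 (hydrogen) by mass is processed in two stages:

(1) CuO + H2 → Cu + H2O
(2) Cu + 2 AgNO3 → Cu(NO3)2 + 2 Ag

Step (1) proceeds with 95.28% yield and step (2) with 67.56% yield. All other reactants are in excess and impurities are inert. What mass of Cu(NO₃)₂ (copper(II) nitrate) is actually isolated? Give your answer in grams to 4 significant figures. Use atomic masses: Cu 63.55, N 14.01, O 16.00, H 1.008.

Pure H2 = 286.9 × 0.7191 = 206.31 g.
M(H2) = 2(1.008) = 2.016 g/mol.
M(Cu(NO3)2) = 63.55 + 2(14.01) + 6(16.00) = 187.57 g/mol.
n(H2) = 206.31 / 2.016 = 102.34 mol.
Step 1 (H2:Cu = 1:1): theoretical n(Cu) = 102.34 mol; at 95.28% yield, n(Cu) = 97.506 mol.
Step 2 (Cu:Cu(NO3)2 = 1:1): theoretical n(Cu(NO3)2) = 97.506 mol, so theoretical mass = 97.506 × 187.57 = 18289 g.
At 67.56% yield, actual mass of Cu(NO3)2 = 18289 × 0.6756 = 12356 g.

12360 g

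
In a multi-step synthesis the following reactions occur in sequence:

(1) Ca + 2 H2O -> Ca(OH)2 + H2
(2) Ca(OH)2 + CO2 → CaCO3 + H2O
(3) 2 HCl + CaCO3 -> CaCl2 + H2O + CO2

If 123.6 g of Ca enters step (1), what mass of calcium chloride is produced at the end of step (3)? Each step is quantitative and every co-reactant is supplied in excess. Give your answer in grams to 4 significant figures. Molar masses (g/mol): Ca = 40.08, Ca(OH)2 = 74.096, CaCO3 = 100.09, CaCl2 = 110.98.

n(Ca) = 123.6 / 40.08 = 3.0838 mol.
Reaction (1): Ca→Ca(OH)2 ratio 1:1 ⇒ n(Ca(OH)2) = 3.0838 mol.
Reaction (2): Ca(OH)2→CaCO3 ratio 1:1 ⇒ n(CaCO3) = 3.0838 mol.
Reaction (3): CaCO3→CaCl2 ratio 1:1 ⇒ n(CaCl2) = 3.0838 mol.
Mass of CaCl2 = 3.0838 × 110.98 = 342.24 g.

342.2 g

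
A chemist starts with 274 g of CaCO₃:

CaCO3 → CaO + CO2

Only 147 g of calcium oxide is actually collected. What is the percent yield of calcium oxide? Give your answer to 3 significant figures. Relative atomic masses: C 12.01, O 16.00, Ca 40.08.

M(CaCO3) = 40.08 + 12.01 + 3(16.00) = 100.09 g/mol.
M(CaO) = 40.08 + 16.00 = 56.08 g/mol.
n(CaCO3) = 274.0 g / 100.09 g/mol = 2.738 mol.
From the equation the CaCO3:CaO mole ratio is 1:1, so n(CaO) = 2.738 × 1/1 = 2.738 mol.
Mass of CaO = 2.738 mol × 56.08 g/mol = 153.5 g.
This is the theoretical yield. Percent yield = 147 g / 153.5 g × 100% = 95.75%.

95.8 %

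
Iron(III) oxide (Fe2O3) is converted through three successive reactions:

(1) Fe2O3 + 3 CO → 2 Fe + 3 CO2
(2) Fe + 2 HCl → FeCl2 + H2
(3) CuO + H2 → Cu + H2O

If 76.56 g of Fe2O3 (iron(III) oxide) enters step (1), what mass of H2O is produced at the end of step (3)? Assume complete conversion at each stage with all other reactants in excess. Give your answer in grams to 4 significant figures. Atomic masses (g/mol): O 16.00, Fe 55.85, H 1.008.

M(Fe2O3) = 2(55.85) + 3(16.00) = 159.70 g/mol.
M(H2O) = 2(1.008) + 16.00 = 18.016 g/mol.
n(Fe2O3) = 76.56 / 159.70 = 0.47940 mol.
Reaction (1): Fe2O3→Fe ratio 1:2 ⇒ n(Fe) = 0.95880 mol.
Reaction (2): Fe→H2 ratio 1:1 ⇒ n(H2) = 0.95880 mol.
Reaction (3): H2→H2O ratio 1:1 ⇒ n(H2O) = 0.95880 mol.
Mass of H2O = 0.95880 × 18.016 = 17.274 g.

17.27 g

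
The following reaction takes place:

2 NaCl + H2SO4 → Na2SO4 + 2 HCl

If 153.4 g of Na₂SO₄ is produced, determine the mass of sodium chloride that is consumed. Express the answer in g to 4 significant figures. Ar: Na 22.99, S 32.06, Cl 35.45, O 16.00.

126.2 g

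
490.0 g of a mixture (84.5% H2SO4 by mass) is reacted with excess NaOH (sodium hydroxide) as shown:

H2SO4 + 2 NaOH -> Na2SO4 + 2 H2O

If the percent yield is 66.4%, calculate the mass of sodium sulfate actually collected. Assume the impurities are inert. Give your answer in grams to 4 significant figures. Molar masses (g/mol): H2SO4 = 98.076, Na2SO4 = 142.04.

398.2 g

Pure H2SO4 available = 490.0 g × 0.845 = 414.05 g.
n(H2SO4) = 414.05 g / 98.076 g/mol = 4.2217 mol.
From the equation the H2SO4:Na2SO4 mole ratio is 1:1, so n(Na2SO4) = 4.2217 × 1/1 = 4.2217 mol.
Mass of Na2SO4 = 4.2217 mol × 142.04 g/mol = 599.65 g.
Actual mass collected = 599.65 g × 0.664 = 398.17 g.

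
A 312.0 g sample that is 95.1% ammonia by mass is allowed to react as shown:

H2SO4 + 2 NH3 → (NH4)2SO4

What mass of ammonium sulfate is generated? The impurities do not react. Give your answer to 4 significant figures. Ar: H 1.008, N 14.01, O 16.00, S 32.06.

Mass of pure NH3 = 312.0 g × 0.951 = 296.71 g.
M(NH3) = 14.01 + 3(1.008) = 17.034 g/mol.
M((NH4)2SO4) = 2(14.01) + 8(1.008) + 32.06 + 4(16.00) = 132.144 g/mol.
n(NH3) = 296.71 g / 17.034 g/mol = 17.419 mol.
From the equation the NH3:(NH4)2SO4 mole ratio is 2:1, so n((NH4)2SO4) = 17.419 × 1/2 = 8.7094 mol.
Mass of (NH4)2SO4 = 8.7094 mol × 132.144 g/mol = 1150.9 g.

1151 g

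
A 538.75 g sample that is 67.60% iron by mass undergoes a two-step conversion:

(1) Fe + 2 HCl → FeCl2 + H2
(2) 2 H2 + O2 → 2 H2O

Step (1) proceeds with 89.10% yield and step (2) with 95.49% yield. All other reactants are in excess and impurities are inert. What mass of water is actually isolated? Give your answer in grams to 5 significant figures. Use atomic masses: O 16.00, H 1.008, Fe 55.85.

99.955 g

Pure Fe = 538.75 × 0.6760 = 364.195 g.
M(Fe) = 55.85 g/mol.
M(H2O) = 2(1.008) + 16.00 = 18.016 g/mol.
n(Fe) = 364.195 / 55.85 = 6.52095 mol.
Step 1 (Fe:H2 = 1:1): theoretical n(H2) = 6.52095 mol; at 89.10% yield, n(H2) = 5.81017 mol.
Step 2 (H2:H2O = 2:2): theoretical n(H2O) = 5.81017 mol, so theoretical mass = 5.81017 × 18.016 = 104.676 g.
At 95.49% yield, actual mass of H2O = 104.676 × 0.9549 = 99.9551 g.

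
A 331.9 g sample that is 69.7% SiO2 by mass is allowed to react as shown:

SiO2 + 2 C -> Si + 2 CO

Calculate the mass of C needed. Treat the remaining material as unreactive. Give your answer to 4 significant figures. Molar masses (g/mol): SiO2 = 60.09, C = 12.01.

92.47 g

Mass of pure SiO2 = 331.9 g × 0.697 = 231.33 g.
n(SiO2) = 231.33 g / 60.09 g/mol = 3.8498 mol.
From the equation the SiO2:C mole ratio is 1:2, so n(C) = 3.8498 × 2/1 = 7.6996 mol.
Mass of C = 7.6996 mol × 12.01 g/mol = 92.472 g.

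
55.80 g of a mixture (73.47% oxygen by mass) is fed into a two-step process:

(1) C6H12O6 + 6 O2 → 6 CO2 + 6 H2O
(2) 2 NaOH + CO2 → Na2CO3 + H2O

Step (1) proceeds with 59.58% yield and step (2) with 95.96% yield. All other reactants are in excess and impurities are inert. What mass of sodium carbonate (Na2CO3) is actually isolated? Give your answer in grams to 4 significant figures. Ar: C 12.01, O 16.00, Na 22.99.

77.63 g

Pure O2 = 55.80 × 0.7347 = 40.996 g.
M(O2) = 2(16.00) = 32.00 g/mol.
M(Na2CO3) = 2(22.99) + 12.01 + 3(16.00) = 105.99 g/mol.
n(O2) = 40.996 / 32.00 = 1.2811 mol.
Step 1 (O2:CO2 = 6:6): theoretical n(CO2) = 1.2811 mol; at 59.58% yield, n(CO2) = 0.76330 mol.
Step 2 (CO2:Na2CO3 = 1:1): theoretical n(Na2CO3) = 0.76330 mol, so theoretical mass = 0.76330 × 105.99 = 80.902 g.
At 95.96% yield, actual mass of Na2CO3 = 80.902 × 0.9596 = 77.634 g.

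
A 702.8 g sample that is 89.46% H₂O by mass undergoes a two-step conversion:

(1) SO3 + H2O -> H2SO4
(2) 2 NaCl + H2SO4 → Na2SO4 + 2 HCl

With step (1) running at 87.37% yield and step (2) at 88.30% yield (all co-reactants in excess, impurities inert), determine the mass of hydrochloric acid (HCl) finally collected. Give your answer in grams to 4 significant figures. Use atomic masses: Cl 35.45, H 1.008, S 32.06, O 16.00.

1963 g

Pure H2O = 702.8 × 0.8946 = 628.72 g.
M(H2O) = 2(1.008) + 16.00 = 18.016 g/mol.
M(HCl) = 1.008 + 35.45 = 36.458 g/mol.
n(H2O) = 628.72 / 18.016 = 34.898 mol.
Step 1 (H2O:H2SO4 = 1:1): theoretical n(H2SO4) = 34.898 mol; at 87.37% yield, n(H2SO4) = 30.491 mol.
Step 2 (H2SO4:HCl = 1:2): theoretical n(HCl) = 60.981 mol, so theoretical mass = 60.981 × 36.458 = 2223.2 g.
At 88.30% yield, actual mass of HCl = 2223.2 × 0.8830 = 1963.1 g.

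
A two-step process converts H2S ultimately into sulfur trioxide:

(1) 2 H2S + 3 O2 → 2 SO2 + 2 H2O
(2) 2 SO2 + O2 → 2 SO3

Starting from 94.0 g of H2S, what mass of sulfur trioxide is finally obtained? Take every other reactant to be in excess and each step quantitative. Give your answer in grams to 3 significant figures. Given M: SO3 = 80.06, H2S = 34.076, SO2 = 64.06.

n(H2S) = 94.00 / 34.076 = 2.759 mol.
Step 1 gives a 2:2 ratio of H2S to SO2, so n(SO2) = 2.759 mol.
In step 2 the SO2:SO3 ratio is 2:2, so n(SO3) = 2.759 mol.
Mass of SO3 = 2.759 × 80.06 = 220.8 g.

221 g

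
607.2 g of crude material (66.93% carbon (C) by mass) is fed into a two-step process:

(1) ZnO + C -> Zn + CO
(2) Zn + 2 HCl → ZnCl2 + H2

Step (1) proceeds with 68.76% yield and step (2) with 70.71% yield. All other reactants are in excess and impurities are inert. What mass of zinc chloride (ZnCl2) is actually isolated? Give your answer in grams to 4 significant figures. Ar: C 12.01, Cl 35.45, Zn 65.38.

2242 g

Pure C = 607.2 × 0.6693 = 406.40 g.
M(C) = 12.01 g/mol.
M(ZnCl2) = 65.38 + 2(35.45) = 136.28 g/mol.
n(C) = 406.40 / 12.01 = 33.838 mol.
Step 1 (C:Zn = 1:1): theoretical n(Zn) = 33.838 mol; at 68.76% yield, n(Zn) = 23.267 mol.
Step 2 (Zn:ZnCl2 = 1:1): theoretical n(ZnCl2) = 23.267 mol, so theoretical mass = 23.267 × 136.28 = 3170.9 g.
At 70.71% yield, actual mass of ZnCl2 = 3170.9 × 0.7071 = 2242.1 g.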